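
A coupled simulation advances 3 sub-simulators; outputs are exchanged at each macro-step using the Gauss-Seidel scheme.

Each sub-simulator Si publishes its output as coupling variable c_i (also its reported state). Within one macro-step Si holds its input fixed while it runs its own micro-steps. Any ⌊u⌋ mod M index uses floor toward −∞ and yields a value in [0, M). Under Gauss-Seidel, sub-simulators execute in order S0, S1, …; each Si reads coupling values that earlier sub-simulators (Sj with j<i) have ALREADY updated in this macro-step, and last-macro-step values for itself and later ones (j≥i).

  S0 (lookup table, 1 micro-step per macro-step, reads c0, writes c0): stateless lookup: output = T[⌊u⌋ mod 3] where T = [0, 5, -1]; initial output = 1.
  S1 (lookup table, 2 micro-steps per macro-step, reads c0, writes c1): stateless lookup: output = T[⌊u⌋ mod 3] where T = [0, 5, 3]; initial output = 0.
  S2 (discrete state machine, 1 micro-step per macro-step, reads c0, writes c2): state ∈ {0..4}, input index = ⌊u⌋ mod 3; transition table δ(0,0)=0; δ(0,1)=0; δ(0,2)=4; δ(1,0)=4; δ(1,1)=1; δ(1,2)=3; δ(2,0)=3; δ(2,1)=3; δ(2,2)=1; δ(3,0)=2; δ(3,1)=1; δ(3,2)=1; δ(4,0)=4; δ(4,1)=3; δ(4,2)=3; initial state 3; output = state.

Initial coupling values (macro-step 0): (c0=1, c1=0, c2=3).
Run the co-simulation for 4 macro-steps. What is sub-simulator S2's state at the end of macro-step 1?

S2 state at macro-step 1 = 1

macro 1: S0 reads c0=1 → after 1×micro: 5; S1 reads c0=5 → after 2×micro: 3; S2 reads c0=5 → after 1×micro: 1 ⇒ (c0=5, c1=3, c2=1)
macro 2: S0 reads c0=5 → after 1×micro: -1; S1 reads c0=-1 → after 2×micro: 3; S2 reads c0=-1 → after 1×micro: 3 ⇒ (c0=-1, c1=3, c2=3)
macro 3: S0 reads c0=-1 → after 1×micro: -1; S1 reads c0=-1 → after 2×micro: 3; S2 reads c0=-1 → after 1×micro: 1 ⇒ (c0=-1, c1=3, c2=1)
macro 4: S0 reads c0=-1 → after 1×micro: -1; S1 reads c0=-1 → after 2×micro: 3; S2 reads c0=-1 → after 1×micro: 3 ⇒ (c0=-1, c1=3, c2=3)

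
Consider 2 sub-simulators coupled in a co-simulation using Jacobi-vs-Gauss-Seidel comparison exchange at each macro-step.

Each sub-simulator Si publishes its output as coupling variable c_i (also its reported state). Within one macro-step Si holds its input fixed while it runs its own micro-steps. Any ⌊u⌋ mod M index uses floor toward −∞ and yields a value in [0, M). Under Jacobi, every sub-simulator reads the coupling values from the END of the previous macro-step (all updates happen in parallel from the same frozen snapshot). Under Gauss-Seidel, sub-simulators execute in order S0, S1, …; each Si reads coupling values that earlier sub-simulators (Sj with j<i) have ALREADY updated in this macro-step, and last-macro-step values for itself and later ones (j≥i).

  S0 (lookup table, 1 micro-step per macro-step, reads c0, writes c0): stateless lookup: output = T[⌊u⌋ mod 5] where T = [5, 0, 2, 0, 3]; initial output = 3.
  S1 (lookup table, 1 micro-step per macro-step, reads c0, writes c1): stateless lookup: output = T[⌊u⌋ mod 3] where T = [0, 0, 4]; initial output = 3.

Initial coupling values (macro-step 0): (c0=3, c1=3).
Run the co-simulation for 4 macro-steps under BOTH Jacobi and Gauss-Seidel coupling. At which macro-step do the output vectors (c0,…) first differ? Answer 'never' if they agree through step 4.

[Jacobi] macro 1: S0 reads c0=3 → after 1×micro: 0; S1 reads c0=3 → after 1×micro: 0 ⇒ (c0=0, c1=0)
[Jacobi] macro 2: S0 reads c0=0 → after 1×micro: 5; S1 reads c0=0 → after 1×micro: 0 ⇒ (c0=5, c1=0)
[Jacobi] macro 3: S0 reads c0=5 → after 1×micro: 5; S1 reads c0=5 → after 1×micro: 4 ⇒ (c0=5, c1=4)
[Jacobi] macro 4: S0 reads c0=5 → after 1×micro: 5; S1 reads c0=5 → after 1×micro: 4 ⇒ (c0=5, c1=4)
[Gauss-Seidel] macro 1: S0 reads c0=3 → after 1×micro: 0; S1 reads c0=0 → after 1×micro: 0 ⇒ (c0=0, c1=0)
[Gauss-Seidel] macro 2: S0 reads c0=0 → after 1×micro: 5; S1 reads c0=5 → after 1×micro: 4 ⇒ (c0=5, c1=4)
[Gauss-Seidel] macro 3: S0 reads c0=5 → after 1×micro: 5; S1 reads c0=5 → after 1×micro: 4 ⇒ (c0=5, c1=4)
[Gauss-Seidel] macro 4: S0 reads c0=5 → after 1×micro: 5; S1 reads c0=5 → after 1×micro: 4 ⇒ (c0=5, c1=4)

first divergence at macro-step: 2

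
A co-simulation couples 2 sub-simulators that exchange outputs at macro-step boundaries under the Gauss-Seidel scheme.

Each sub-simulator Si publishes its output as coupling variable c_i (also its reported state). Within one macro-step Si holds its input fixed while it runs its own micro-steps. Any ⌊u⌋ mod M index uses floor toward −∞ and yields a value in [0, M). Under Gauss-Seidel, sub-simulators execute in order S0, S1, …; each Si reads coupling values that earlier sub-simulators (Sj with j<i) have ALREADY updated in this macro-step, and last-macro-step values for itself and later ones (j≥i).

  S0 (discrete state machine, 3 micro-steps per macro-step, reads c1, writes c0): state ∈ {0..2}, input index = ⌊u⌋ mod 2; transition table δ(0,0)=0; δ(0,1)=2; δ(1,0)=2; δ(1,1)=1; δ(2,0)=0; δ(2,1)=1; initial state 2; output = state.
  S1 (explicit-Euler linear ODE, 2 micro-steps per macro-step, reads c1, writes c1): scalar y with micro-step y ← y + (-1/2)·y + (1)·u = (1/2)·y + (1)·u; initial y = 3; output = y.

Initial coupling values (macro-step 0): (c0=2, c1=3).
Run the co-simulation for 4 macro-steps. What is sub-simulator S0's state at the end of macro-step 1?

S0 state at macro-step 1 = 1

macro 1: S0 reads c1=3 → after 3×micro: 1; S1 reads c1=3 → after 2×micro: 21/4 ⇒ (c0=1, c1=21/4)
macro 2: S0 reads c1=21/4 → after 3×micro: 1; S1 reads c1=21/4 → after 2×micro: 147/16 ⇒ (c0=1, c1=147/16)
macro 3: S0 reads c1=147/16 → after 3×micro: 1; S1 reads c1=147/16 → after 2×micro: 1029/64 ⇒ (c0=1, c1=1029/64)
macro 4: S0 reads c1=1029/64 → after 3×micro: 0; S1 reads c1=1029/64 → after 2×micro: 7203/256 ⇒ (c0=0, c1=7203/256)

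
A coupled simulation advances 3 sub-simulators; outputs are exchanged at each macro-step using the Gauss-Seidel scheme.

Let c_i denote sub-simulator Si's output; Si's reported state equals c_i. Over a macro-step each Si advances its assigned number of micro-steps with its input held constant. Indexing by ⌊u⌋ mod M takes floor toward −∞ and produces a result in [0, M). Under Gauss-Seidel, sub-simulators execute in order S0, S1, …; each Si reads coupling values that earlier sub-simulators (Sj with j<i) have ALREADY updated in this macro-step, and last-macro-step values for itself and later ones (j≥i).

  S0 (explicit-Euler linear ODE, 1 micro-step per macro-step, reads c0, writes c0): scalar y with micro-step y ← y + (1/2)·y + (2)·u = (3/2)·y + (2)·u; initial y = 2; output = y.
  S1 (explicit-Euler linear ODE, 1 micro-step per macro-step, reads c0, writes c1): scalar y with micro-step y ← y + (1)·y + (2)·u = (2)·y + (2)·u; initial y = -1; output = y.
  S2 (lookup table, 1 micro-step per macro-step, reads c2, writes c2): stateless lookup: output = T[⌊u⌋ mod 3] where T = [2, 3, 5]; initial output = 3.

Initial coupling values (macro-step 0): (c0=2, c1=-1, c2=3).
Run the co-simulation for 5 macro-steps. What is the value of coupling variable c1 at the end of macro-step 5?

macro 1: S0 reads c0=2 → after 1×micro: 7; S1 reads c0=7 → after 1×micro: 12; S2 reads c2=3 → after 1×micro: 2 ⇒ (c0=7, c1=12, c2=2)
macro 2: S0 reads c0=7 → after 1×micro: 49/2; S1 reads c0=49/2 → after 1×micro: 73; S2 reads c2=2 → after 1×micro: 5 ⇒ (c0=49/2, c1=73, c2=5)
macro 3: S0 reads c0=49/2 → after 1×micro: 343/4; S1 reads c0=343/4 → after 1×micro: 635/2; S2 reads c2=5 → after 1×micro: 5 ⇒ (c0=343/4, c1=635/2, c2=5)
macro 4: S0 reads c0=343/4 → after 1×micro: 2401/8; S1 reads c0=2401/8 → after 1×micro: 4941/4; S2 reads c2=5 → after 1×micro: 5 ⇒ (c0=2401/8, c1=4941/4, c2=5)
macro 5: S0 reads c0=2401/8 → after 1×micro: 16807/16; S1 reads c0=16807/16 → after 1×micro: 36571/8; S2 reads c2=5 → after 1×micro: 5 ⇒ (c0=16807/16, c1=36571/8, c2=5)

c1 at macro-step 5 = 36571/8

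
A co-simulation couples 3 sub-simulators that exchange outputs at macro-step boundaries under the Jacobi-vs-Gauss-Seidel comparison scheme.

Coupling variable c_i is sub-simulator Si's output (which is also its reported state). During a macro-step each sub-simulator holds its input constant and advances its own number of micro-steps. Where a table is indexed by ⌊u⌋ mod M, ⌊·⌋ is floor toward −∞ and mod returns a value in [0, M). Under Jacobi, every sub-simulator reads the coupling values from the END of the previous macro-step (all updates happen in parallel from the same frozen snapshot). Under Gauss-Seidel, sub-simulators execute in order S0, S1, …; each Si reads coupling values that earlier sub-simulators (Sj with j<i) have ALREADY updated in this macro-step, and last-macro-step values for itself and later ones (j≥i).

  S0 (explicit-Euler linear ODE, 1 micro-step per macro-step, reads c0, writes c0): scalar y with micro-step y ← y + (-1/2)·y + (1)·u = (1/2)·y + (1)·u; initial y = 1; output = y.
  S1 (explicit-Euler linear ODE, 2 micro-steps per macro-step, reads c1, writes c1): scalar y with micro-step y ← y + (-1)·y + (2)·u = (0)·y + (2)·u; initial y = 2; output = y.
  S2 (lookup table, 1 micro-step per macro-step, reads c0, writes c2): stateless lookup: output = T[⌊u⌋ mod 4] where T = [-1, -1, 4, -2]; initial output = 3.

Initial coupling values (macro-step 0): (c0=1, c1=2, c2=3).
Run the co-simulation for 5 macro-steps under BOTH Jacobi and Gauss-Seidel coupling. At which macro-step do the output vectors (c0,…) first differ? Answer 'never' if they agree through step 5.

[Jacobi] macro 1: S0 reads c0=1 → after 1×micro: 3/2; S1 reads c1=2 → after 2×micro: 4; S2 reads c0=1 → after 1×micro: -1 ⇒ (c0=3/2, c1=4, c2=-1)
[Jacobi] macro 2: S0 reads c0=3/2 → after 1×micro: 9/4; S1 reads c1=4 → after 2×micro: 8; S2 reads c0=3/2 → after 1×micro: -1 ⇒ (c0=9/4, c1=8, c2=-1)
[Jacobi] macro 3: S0 reads c0=9/4 → after 1×micro: 27/8; S1 reads c1=8 → after 2×micro: 16; S2 reads c0=9/4 → after 1×micro: 4 ⇒ (c0=27/8, c1=16, c2=4)
[Jacobi] macro 4: S0 reads c0=27/8 → after 1×micro: 81/16; S1 reads c1=16 → after 2×micro: 32; S2 reads c0=27/8 → after 1×micro: -2 ⇒ (c0=81/16, c1=32, c2=-2)
[Jacobi] macro 5: S0 reads c0=81/16 → after 1×micro: 243/32; S1 reads c1=32 → after 2×micro: 64; S2 reads c0=81/16 → after 1×micro: -1 ⇒ (c0=243/32, c1=64, c2=-1)
[Gauss-Seidel] macro 1: S0 reads c0=1 → after 1×micro: 3/2; S1 reads c1=2 → after 2×micro: 4; S2 reads c0=3/2 → after 1×micro: -1 ⇒ (c0=3/2, c1=4, c2=-1)
[Gauss-Seidel] macro 2: S0 reads c0=3/2 → after 1×micro: 9/4; S1 reads c1=4 → after 2×micro: 8; S2 reads c0=9/4 → after 1×micro: 4 ⇒ (c0=9/4, c1=8, c2=4)
[Gauss-Seidel] macro 3: S0 reads c0=9/4 → after 1×micro: 27/8; S1 reads c1=8 → after 2×micro: 16; S2 reads c0=27/8 → after 1×micro: -2 ⇒ (c0=27/8, c1=16, c2=-2)
[Gauss-Seidel] macro 4: S0 reads c0=27/8 → after 1×micro: 81/16; S1 reads c1=16 → after 2×micro: 32; S2 reads c0=81/16 → after 1×micro: -1 ⇒ (c0=81/16, c1=32, c2=-1)
[Gauss-Seidel] macro 5: S0 reads c0=81/16 → after 1×micro: 243/32; S1 reads c1=32 → after 2×micro: 64; S2 reads c0=243/32 → after 1×micro: -2 ⇒ (c0=243/32, c1=64, c2=-2)

first divergence at macro-step: 2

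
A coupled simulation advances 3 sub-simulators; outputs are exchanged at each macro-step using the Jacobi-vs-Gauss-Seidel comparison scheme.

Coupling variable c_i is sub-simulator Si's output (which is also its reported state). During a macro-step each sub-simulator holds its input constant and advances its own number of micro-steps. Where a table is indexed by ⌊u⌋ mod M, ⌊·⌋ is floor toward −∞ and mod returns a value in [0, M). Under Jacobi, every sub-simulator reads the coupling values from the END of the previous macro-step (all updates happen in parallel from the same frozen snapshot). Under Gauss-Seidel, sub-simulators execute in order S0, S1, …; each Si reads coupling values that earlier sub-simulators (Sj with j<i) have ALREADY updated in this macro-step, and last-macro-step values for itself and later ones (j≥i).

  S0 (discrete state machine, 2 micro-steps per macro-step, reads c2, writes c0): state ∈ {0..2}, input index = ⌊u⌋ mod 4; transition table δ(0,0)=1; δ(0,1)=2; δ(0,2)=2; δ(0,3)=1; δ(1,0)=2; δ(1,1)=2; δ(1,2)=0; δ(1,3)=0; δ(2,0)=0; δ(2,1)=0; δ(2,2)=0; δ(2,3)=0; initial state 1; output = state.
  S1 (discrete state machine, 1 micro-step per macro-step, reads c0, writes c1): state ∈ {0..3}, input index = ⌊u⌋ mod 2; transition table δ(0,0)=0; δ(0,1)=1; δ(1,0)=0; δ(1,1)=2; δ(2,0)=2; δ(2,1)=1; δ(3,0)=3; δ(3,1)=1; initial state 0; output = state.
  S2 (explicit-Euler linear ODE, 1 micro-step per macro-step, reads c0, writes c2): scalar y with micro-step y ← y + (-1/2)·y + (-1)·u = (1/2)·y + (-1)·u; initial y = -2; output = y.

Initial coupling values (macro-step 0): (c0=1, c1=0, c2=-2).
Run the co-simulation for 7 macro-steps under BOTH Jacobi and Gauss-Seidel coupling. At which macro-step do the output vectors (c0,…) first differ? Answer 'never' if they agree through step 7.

[Jacobi] macro 1: S0 reads c2=-2 → after 2×micro: 2; S1 reads c0=1 → after 1×micro: 1; S2 reads c0=1 → after 1×micro: -2 ⇒ (c0=2, c1=1, c2=-2)
[Jacobi] macro 2: S0 reads c2=-2 → after 2×micro: 2; S1 reads c0=2 → after 1×micro: 0; S2 reads c0=2 → after 1×micro: -3 ⇒ (c0=2, c1=0, c2=-3)
[Jacobi] macro 3: S0 reads c2=-3 → after 2×micro: 2; S1 reads c0=2 → after 1×micro: 0; S2 reads c0=2 → after 1×micro: -7/2 ⇒ (c0=2, c1=0, c2=-7/2)
[Jacobi] macro 4: S0 reads c2=-7/2 → after 2×micro: 1; S1 reads c0=2 → after 1×micro: 0; S2 reads c0=2 → after 1×micro: -15/4 ⇒ (c0=1, c1=0, c2=-15/4)
[Jacobi] macro 5: S0 reads c2=-15/4 → after 2×micro: 0; S1 reads c0=1 → after 1×micro: 1; S2 reads c0=1 → after 1×micro: -23/8 ⇒ (c0=0, c1=1, c2=-23/8)
[Jacobi] macro 6: S0 reads c2=-23/8 → after 2×micro: 0; S1 reads c0=0 → after 1×micro: 0; S2 reads c0=0 → after 1×micro: -23/16 ⇒ (c0=0, c1=0, c2=-23/16)
[Jacobi] macro 7: S0 reads c2=-23/16 → after 2×micro: 0; S1 reads c0=0 → after 1×micro: 0; S2 reads c0=0 → after 1×micro: -23/32 ⇒ (c0=0, c1=0, c2=-23/32)
[Gauss-Seidel] macro 1: S0 reads c2=-2 → after 2×micro: 2; S1 reads c0=2 → after 1×micro: 0; S2 reads c0=2 → after 1×micro: -3 ⇒ (c0=2, c1=0, c2=-3)
[Gauss-Seidel] macro 2: S0 reads c2=-3 → after 2×micro: 2; S1 reads c0=2 → after 1×micro: 0; S2 reads c0=2 → after 1×micro: -7/2 ⇒ (c0=2, c1=0, c2=-7/2)
[Gauss-Seidel] macro 3: S0 reads c2=-7/2 → after 2×micro: 1; S1 reads c0=1 → after 1×micro: 1; S2 reads c0=1 → after 1×micro: -11/4 ⇒ (c0=1, c1=1, c2=-11/4)
[Gauss-Seidel] macro 4: S0 reads c2=-11/4 → after 2×micro: 0; S1 reads c0=0 → after 1×micro: 0; S2 reads c0=0 → after 1×micro: -11/8 ⇒ (c0=0, c1=0, c2=-11/8)
[Gauss-Seidel] macro 5: S0 reads c2=-11/8 → after 2×micro: 0; S1 reads c0=0 → after 1×micro: 0; S2 reads c0=0 → after 1×micro: -11/16 ⇒ (c0=0, c1=0, c2=-11/16)
[Gauss-Seidel] macro 6: S0 reads c2=-11/16 → after 2×micro: 0; S1 reads c0=0 → after 1×micro: 0; S2 reads c0=0 → after 1×micro: -11/32 ⇒ (c0=0, c1=0, c2=-11/32)
[Gauss-Seidel] macro 7: S0 reads c2=-11/32 → after 2×micro: 0; S1 reads c0=0 → after 1×micro: 0; S2 reads c0=0 → after 1×micro: -11/64 ⇒ (c0=0, c1=0, c2=-11/64)

first divergence at macro-step: 1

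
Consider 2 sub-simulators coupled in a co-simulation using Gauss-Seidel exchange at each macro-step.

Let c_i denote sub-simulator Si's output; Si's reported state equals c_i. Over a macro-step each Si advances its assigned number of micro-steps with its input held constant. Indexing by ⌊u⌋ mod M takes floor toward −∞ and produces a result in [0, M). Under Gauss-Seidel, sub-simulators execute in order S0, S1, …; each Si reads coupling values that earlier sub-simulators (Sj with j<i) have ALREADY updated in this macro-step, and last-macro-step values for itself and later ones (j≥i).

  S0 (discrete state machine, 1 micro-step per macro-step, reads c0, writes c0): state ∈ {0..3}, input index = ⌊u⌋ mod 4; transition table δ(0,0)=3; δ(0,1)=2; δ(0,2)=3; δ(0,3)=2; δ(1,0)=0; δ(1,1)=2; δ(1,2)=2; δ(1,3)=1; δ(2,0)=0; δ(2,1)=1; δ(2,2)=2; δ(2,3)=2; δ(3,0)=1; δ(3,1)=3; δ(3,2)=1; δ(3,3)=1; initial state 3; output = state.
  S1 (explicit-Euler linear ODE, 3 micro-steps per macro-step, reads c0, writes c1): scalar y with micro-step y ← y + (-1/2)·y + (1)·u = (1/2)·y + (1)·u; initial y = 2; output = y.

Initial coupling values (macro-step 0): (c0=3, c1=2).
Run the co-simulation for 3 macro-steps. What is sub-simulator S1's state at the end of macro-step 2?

S1 state at macro-step 2 = 15/4

macro 1: S0 reads c0=3 → after 1×micro: 1; S1 reads c0=1 → after 3×micro: 2 ⇒ (c0=1, c1=2)
macro 2: S0 reads c0=1 → after 1×micro: 2; S1 reads c0=2 → after 3×micro: 15/4 ⇒ (c0=2, c1=15/4)
macro 3: S0 reads c0=2 → after 1×micro: 2; S1 reads c0=2 → after 3×micro: 127/32 ⇒ (c0=2, c1=127/32)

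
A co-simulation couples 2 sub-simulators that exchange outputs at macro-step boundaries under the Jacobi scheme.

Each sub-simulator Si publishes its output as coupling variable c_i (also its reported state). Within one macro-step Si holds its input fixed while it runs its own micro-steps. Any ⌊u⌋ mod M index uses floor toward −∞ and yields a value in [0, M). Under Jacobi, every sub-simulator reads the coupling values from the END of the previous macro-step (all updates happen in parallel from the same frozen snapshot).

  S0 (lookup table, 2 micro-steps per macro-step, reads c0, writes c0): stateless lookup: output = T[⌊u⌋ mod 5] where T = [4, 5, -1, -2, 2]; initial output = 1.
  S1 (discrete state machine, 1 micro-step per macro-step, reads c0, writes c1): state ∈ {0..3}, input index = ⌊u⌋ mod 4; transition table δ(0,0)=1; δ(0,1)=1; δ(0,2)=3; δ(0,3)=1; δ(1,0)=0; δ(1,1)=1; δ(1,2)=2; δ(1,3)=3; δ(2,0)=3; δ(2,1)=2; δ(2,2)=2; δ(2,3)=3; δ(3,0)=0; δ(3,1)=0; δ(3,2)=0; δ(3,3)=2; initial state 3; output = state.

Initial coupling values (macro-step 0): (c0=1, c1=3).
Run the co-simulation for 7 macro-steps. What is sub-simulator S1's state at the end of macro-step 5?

S1 state at macro-step 5 = 2

macro 1: S0 reads c0=1 → after 2×micro: 5; S1 reads c0=1 → after 1×micro: 0 ⇒ (c0=5, c1=0)
macro 2: S0 reads c0=5 → after 2×micro: 4; S1 reads c0=5 → after 1×micro: 1 ⇒ (c0=4, c1=1)
macro 3: S0 reads c0=4 → after 2×micro: 2; S1 reads c0=4 → after 1×micro: 0 ⇒ (c0=2, c1=0)
macro 4: S0 reads c0=2 → after 2×micro: -1; S1 reads c0=2 → after 1×micro: 3 ⇒ (c0=-1, c1=3)
macro 5: S0 reads c0=-1 → after 2×micro: 2; S1 reads c0=-1 → after 1×micro: 2 ⇒ (c0=2, c1=2)
macro 6: S0 reads c0=2 → after 2×micro: -1; S1 reads c0=2 → after 1×micro: 2 ⇒ (c0=-1, c1=2)
macro 7: S0 reads c0=-1 → after 2×micro: 2; S1 reads c0=-1 → after 1×micro: 3 ⇒ (c0=2, c1=3)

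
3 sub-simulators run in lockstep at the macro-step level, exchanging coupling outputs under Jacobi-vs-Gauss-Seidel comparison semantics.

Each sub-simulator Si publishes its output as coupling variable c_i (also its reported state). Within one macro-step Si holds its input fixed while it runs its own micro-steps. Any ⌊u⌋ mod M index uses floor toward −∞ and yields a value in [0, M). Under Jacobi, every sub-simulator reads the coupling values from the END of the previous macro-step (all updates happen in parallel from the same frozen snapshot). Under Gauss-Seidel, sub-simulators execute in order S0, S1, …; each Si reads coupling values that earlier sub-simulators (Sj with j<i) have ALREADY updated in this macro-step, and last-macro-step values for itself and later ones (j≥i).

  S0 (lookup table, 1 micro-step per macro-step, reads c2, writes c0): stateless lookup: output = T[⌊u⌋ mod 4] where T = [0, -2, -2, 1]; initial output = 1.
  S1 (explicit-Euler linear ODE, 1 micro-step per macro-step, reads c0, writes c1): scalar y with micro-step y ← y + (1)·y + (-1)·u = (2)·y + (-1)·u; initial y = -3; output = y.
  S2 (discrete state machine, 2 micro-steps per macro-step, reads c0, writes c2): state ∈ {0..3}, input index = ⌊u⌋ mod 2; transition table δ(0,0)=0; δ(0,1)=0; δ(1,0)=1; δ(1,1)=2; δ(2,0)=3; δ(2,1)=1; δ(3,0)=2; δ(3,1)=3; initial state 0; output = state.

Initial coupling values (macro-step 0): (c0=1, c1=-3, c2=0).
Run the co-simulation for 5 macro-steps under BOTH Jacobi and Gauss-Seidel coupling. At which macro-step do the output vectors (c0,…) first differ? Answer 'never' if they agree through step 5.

[Jacobi] macro 1: S0 reads c2=0 → after 1×micro: 0; S1 reads c0=1 → after 1×micro: -7; S2 reads c0=1 → after 2×micro: 0 ⇒ (c0=0, c1=-7, c2=0)
[Jacobi] macro 2: S0 reads c2=0 → after 1×micro: 0; S1 reads c0=0 → after 1×micro: -14; S2 reads c0=0 → after 2×micro: 0 ⇒ (c0=0, c1=-14, c2=0)
[Jacobi] macro 3: S0 reads c2=0 → after 1×micro: 0; S1 reads c0=0 → after 1×micro: -28; S2 reads c0=0 → after 2×micro: 0 ⇒ (c0=0, c1=-28, c2=0)
[Jacobi] macro 4: S0 reads c2=0 → after 1×micro: 0; S1 reads c0=0 → after 1×micro: -56; S2 reads c0=0 → after 2×micro: 0 ⇒ (c0=0, c1=-56, c2=0)
[Jacobi] macro 5: S0 reads c2=0 → after 1×micro: 0; S1 reads c0=0 → after 1×micro: -112; S2 reads c0=0 → after 2×micro: 0 ⇒ (c0=0, c1=-112, c2=0)
[Gauss-Seidel] macro 1: S0 reads c2=0 → after 1×micro: 0; S1 reads c0=0 → after 1×micro: -6; S2 reads c0=0 → after 2×micro: 0 ⇒ (c0=0, c1=-6, c2=0)
[Gauss-Seidel] macro 2: S0 reads c2=0 → after 1×micro: 0; S1 reads c0=0 → after 1×micro: -12; S2 reads c0=0 → after 2×micro: 0 ⇒ (c0=0, c1=-12, c2=0)
[Gauss-Seidel] macro 3: S0 reads c2=0 → after 1×micro: 0; S1 reads c0=0 → after 1×micro: -24; S2 reads c0=0 → after 2×micro: 0 ⇒ (c0=0, c1=-24, c2=0)
[Gauss-Seidel] macro 4: S0 reads c2=0 → after 1×micro: 0; S1 reads c0=0 → after 1×micro: -48; S2 reads c0=0 → after 2×micro: 0 ⇒ (c0=0, c1=-48, c2=0)
[Gauss-Seidel] macro 5: S0 reads c2=0 → after 1×micro: 0; S1 reads c0=0 → after 1×micro: -96; S2 reads c0=0 → after 2×micro: 0 ⇒ (c0=0, c1=-96, c2=0)

first divergence at macro-step: 1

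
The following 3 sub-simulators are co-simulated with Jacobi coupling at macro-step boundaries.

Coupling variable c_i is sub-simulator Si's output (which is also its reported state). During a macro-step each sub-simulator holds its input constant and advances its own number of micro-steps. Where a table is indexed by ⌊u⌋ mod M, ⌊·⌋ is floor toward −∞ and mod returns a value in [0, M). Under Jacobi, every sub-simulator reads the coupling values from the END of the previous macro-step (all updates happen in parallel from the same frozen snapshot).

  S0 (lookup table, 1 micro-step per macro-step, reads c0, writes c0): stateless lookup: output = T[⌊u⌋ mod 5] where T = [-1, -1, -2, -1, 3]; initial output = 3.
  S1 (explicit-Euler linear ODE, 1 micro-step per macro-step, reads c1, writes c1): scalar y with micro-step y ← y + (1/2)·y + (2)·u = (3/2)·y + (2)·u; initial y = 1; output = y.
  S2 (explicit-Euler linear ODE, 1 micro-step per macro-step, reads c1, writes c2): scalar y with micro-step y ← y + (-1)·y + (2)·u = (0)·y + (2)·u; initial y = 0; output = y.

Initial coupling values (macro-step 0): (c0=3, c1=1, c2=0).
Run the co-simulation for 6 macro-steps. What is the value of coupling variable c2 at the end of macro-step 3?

macro 1: S0 reads c0=3 → after 1×micro: -1; S1 reads c1=1 → after 1×micro: 7/2; S2 reads c1=1 → after 1×micro: 2 ⇒ (c0=-1, c1=7/2, c2=2)
macro 2: S0 reads c0=-1 → after 1×micro: 3; S1 reads c1=7/2 → after 1×micro: 49/4; S2 reads c1=7/2 → after 1×micro: 7 ⇒ (c0=3, c1=49/4, c2=7)
macro 3: S0 reads c0=3 → after 1×micro: -1; S1 reads c1=49/4 → after 1×micro: 343/8; S2 reads c1=49/4 → after 1×micro: 49/2 ⇒ (c0=-1, c1=343/8, c2=49/2)
macro 4: S0 reads c0=-1 → after 1×micro: 3; S1 reads c1=343/8 → after 1×micro: 2401/16; S2 reads c1=343/8 → after 1×micro: 343/4 ⇒ (c0=3, c1=2401/16, c2=343/4)
macro 5: S0 reads c0=3 → after 1×micro: -1; S1 reads c1=2401/16 → after 1×micro: 16807/32; S2 reads c1=2401/16 → after 1×micro: 2401/8 ⇒ (c0=-1, c1=16807/32, c2=2401/8)
macro 6: S0 reads c0=-1 → after 1×micro: 3; S1 reads c1=16807/32 → after 1×micro: 117649/64; S2 reads c1=16807/32 → after 1×micro: 16807/16 ⇒ (c0=3, c1=117649/64, c2=16807/16)

c2 at macro-step 3 = 49/2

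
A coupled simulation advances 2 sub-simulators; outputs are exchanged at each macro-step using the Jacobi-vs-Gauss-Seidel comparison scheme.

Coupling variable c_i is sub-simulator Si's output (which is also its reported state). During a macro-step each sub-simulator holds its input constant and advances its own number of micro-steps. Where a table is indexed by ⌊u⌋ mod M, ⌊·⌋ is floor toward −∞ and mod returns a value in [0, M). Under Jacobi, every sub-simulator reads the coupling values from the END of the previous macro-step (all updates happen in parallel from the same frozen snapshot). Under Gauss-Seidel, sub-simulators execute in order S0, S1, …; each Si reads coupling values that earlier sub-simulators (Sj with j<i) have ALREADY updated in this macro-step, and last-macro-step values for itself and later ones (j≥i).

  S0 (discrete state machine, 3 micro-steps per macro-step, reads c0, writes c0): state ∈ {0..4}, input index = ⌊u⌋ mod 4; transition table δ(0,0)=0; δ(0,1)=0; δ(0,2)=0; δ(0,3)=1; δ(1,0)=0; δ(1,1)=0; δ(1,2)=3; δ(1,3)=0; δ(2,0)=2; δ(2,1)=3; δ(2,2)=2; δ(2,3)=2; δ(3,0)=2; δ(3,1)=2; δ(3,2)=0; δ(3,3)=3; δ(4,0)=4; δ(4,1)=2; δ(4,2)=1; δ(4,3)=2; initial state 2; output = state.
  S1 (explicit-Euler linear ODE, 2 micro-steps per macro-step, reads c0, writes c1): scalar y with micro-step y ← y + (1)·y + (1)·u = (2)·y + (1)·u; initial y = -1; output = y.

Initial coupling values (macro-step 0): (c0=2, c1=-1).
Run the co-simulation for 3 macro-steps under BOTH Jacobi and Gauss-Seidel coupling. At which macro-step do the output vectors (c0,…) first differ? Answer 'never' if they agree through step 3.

first divergence at macro-step: never

[Jacobi] macro 1: S0 reads c0=2 → after 3×micro: 2; S1 reads c0=2 → after 2×micro: 2 ⇒ (c0=2, c1=2)
[Jacobi] macro 2: S0 reads c0=2 → after 3×micro: 2; S1 reads c0=2 → after 2×micro: 14 ⇒ (c0=2, c1=14)
[Jacobi] macro 3: S0 reads c0=2 → after 3×micro: 2; S1 reads c0=2 → after 2×micro: 62 ⇒ (c0=2, c1=62)
[Gauss-Seidel] macro 1: S0 reads c0=2 → after 3×micro: 2; S1 reads c0=2 → after 2×micro: 2 ⇒ (c0=2, c1=2)
[Gauss-Seidel] macro 2: S0 reads c0=2 → after 3×micro: 2; S1 reads c0=2 → after 2×micro: 14 ⇒ (c0=2, c1=14)
[Gauss-Seidel] macro 3: S0 reads c0=2 → after 3×micro: 2; S1 reads c0=2 → after 2×micro: 62 ⇒ (c0=2, c1=62)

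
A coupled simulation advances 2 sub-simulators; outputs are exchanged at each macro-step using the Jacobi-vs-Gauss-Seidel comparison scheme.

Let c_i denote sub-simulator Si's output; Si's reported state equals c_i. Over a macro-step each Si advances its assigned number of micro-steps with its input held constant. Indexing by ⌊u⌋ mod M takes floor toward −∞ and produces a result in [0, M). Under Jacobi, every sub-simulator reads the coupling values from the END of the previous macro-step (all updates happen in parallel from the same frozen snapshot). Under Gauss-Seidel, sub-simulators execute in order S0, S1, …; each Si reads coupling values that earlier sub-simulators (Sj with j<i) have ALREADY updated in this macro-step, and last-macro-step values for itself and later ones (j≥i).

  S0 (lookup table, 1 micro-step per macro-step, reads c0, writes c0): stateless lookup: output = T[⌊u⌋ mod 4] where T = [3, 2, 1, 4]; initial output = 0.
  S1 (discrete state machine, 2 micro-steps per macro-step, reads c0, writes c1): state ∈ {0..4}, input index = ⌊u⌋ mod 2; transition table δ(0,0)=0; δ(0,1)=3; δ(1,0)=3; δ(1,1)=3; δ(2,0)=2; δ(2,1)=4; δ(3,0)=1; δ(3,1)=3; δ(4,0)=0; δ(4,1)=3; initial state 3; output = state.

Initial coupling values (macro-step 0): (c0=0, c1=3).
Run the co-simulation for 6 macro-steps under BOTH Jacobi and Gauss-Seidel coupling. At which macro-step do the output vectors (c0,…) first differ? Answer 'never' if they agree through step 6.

[Jacobi] macro 1: S0 reads c0=0 → after 1×micro: 3; S1 reads c0=0 → after 2×micro: 3 ⇒ (c0=3, c1=3)
[Jacobi] macro 2: S0 reads c0=3 → after 1×micro: 4; S1 reads c0=3 → after 2×micro: 3 ⇒ (c0=4, c1=3)
[Jacobi] macro 3: S0 reads c0=4 → after 1×micro: 3; S1 reads c0=4 → after 2×micro: 3 ⇒ (c0=3, c1=3)
[Jacobi] macro 4: S0 reads c0=3 → after 1×micro: 4; S1 reads c0=3 → after 2×micro: 3 ⇒ (c0=4, c1=3)
[Jacobi] macro 5: S0 reads c0=4 → after 1×micro: 3; S1 reads c0=4 → after 2×micro: 3 ⇒ (c0=3, c1=3)
[Jacobi] macro 6: S0 reads c0=3 → after 1×micro: 4; S1 reads c0=3 → after 2×micro: 3 ⇒ (c0=4, c1=3)
[Gauss-Seidel] macro 1: S0 reads c0=0 → after 1×micro: 3; S1 reads c0=3 → after 2×micro: 3 ⇒ (c0=3, c1=3)
[Gauss-Seidel] macro 2: S0 reads c0=3 → after 1×micro: 4; S1 reads c0=4 → after 2×micro: 3 ⇒ (c0=4, c1=3)
[Gauss-Seidel] macro 3: S0 reads c0=4 → after 1×micro: 3; S1 reads c0=3 → after 2×micro: 3 ⇒ (c0=3, c1=3)
[Gauss-Seidel] macro 4: S0 reads c0=3 → after 1×micro: 4; S1 reads c0=4 → after 2×micro: 3 ⇒ (c0=4, c1=3)
[Gauss-Seidel] macro 5: S0 reads c0=4 → after 1×micro: 3; S1 reads c0=3 → after 2×micro: 3 ⇒ (c0=3, c1=3)
[Gauss-Seidel] macro 6: S0 reads c0=3 → after 1×micro: 4; S1 reads c0=4 → after 2×micro: 3 ⇒ (c0=4, c1=3)

first divergence at macro-step: never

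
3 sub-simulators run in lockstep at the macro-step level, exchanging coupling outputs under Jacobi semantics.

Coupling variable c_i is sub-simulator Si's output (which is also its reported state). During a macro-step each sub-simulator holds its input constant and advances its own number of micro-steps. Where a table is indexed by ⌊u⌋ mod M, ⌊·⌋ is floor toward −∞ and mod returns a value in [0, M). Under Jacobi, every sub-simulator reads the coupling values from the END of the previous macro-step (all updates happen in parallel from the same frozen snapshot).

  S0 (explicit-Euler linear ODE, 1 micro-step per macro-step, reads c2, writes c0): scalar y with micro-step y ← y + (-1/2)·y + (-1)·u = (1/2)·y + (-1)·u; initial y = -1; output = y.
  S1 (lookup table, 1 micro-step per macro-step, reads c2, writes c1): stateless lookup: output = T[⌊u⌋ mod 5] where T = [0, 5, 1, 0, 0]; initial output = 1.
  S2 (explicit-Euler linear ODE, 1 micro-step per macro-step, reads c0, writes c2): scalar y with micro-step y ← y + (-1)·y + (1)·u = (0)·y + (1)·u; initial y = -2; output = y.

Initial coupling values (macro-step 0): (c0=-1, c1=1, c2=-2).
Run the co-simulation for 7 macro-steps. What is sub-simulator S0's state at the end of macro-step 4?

S0 state at macro-step 4 = -33/16

macro 1: S0 reads c2=-2 → after 1×micro: 3/2; S1 reads c2=-2 → after 1×micro: 0; S2 reads c0=-1 → after 1×micro: -1 ⇒ (c0=3/2, c1=0, c2=-1)
macro 2: S0 reads c2=-1 → after 1×micro: 7/4; S1 reads c2=-1 → after 1×micro: 0; S2 reads c0=3/2 → after 1×micro: 3/2 ⇒ (c0=7/4, c1=0, c2=3/2)
macro 3: S0 reads c2=3/2 → after 1×micro: -5/8; S1 reads c2=3/2 → after 1×micro: 5; S2 reads c0=7/4 → after 1×micro: 7/4 ⇒ (c0=-5/8, c1=5, c2=7/4)
macro 4: S0 reads c2=7/4 → after 1×micro: -33/16; S1 reads c2=7/4 → after 1×micro: 5; S2 reads c0=-5/8 → after 1×micro: -5/8 ⇒ (c0=-33/16, c1=5, c2=-5/8)
macro 5: S0 reads c2=-5/8 → after 1×micro: -13/32; S1 reads c2=-5/8 → after 1×micro: 0; S2 reads c0=-33/16 → after 1×micro: -33/16 ⇒ (c0=-13/32, c1=0, c2=-33/16)
macro 6: S0 reads c2=-33/16 → after 1×micro: 119/64; S1 reads c2=-33/16 → after 1×micro: 1; S2 reads c0=-13/32 → after 1×micro: -13/32 ⇒ (c0=119/64, c1=1, c2=-13/32)
macro 7: S0 reads c2=-13/32 → after 1×micro: 171/128; S1 reads c2=-13/32 → after 1×micro: 0; S2 reads c0=119/64 → after 1×micro: 119/64 ⇒ (c0=171/128, c1=0, c2=119/64)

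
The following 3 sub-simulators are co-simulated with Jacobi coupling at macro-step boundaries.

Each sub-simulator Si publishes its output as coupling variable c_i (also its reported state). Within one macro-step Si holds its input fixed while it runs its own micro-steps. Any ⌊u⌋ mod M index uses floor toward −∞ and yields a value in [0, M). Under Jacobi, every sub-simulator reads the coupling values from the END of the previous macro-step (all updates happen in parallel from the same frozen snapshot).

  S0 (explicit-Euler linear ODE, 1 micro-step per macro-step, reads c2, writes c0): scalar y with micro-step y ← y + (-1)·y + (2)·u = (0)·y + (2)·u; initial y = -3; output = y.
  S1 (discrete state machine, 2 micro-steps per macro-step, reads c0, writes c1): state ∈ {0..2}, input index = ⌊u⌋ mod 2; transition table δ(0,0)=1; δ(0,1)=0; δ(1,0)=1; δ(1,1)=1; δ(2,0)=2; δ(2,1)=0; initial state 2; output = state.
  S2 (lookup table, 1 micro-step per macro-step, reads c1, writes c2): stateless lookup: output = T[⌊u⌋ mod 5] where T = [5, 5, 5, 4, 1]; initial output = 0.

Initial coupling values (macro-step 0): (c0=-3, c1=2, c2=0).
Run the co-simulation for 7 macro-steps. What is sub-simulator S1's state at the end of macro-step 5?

S1 state at macro-step 5 = 1

macro 1: S0 reads c2=0 → after 1×micro: 0; S1 reads c0=-3 → after 2×micro: 0; S2 reads c1=2 → after 1×micro: 5 ⇒ (c0=0, c1=0, c2=5)
macro 2: S0 reads c2=5 → after 1×micro: 10; S1 reads c0=0 → after 2×micro: 1; S2 reads c1=0 → after 1×micro: 5 ⇒ (c0=10, c1=1, c2=5)
macro 3: S0 reads c2=5 → after 1×micro: 10; S1 reads c0=10 → after 2×micro: 1; S2 reads c1=1 → after 1×micro: 5 ⇒ (c0=10, c1=1, c2=5)
macro 4: S0 reads c2=5 → after 1×micro: 10; S1 reads c0=10 → after 2×micro: 1; S2 reads c1=1 → after 1×micro: 5 ⇒ (c0=10, c1=1, c2=5)
macro 5: S0 reads c2=5 → after 1×micro: 10; S1 reads c0=10 → after 2×micro: 1; S2 reads c1=1 → after 1×micro: 5 ⇒ (c0=10, c1=1, c2=5)
macro 6: S0 reads c2=5 → after 1×micro: 10; S1 reads c0=10 → after 2×micro: 1; S2 reads c1=1 → after 1×micro: 5 ⇒ (c0=10, c1=1, c2=5)
macro 7: S0 reads c2=5 → after 1×micro: 10; S1 reads c0=10 → after 2×micro: 1; S2 reads c1=1 → after 1×micro: 5 ⇒ (c0=10, c1=1, c2=5)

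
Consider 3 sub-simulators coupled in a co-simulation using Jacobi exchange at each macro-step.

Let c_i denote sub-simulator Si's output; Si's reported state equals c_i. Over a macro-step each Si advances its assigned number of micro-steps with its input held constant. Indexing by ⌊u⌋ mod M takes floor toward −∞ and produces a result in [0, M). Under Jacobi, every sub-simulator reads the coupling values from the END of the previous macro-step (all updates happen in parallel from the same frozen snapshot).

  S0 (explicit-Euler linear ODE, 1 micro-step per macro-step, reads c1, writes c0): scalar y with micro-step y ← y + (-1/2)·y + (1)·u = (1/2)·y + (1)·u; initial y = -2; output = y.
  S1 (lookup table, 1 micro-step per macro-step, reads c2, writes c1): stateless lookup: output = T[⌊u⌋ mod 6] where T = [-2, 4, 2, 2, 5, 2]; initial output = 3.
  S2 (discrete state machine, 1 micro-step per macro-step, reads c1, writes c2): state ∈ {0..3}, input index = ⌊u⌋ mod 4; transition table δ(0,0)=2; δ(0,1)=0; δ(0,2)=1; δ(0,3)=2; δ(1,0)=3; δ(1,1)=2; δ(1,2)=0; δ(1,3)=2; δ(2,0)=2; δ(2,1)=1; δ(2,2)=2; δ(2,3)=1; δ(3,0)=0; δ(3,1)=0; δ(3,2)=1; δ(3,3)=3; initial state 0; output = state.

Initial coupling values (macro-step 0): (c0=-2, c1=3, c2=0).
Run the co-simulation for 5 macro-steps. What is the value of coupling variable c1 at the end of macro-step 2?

macro 1: S0 reads c1=3 → after 1×micro: 2; S1 reads c2=0 → after 1×micro: -2; S2 reads c1=3 → after 1×micro: 2 ⇒ (c0=2, c1=-2, c2=2)
macro 2: S0 reads c1=-2 → after 1×micro: -1; S1 reads c2=2 → after 1×micro: 2; S2 reads c1=-2 → after 1×micro: 2 ⇒ (c0=-1, c1=2, c2=2)
macro 3: S0 reads c1=2 → after 1×micro: 3/2; S1 reads c2=2 → after 1×micro: 2; S2 reads c1=2 → after 1×micro: 2 ⇒ (c0=3/2, c1=2, c2=2)
macro 4: S0 reads c1=2 → after 1×micro: 11/4; S1 reads c2=2 → after 1×micro: 2; S2 reads c1=2 → after 1×micro: 2 ⇒ (c0=11/4, c1=2, c2=2)
macro 5: S0 reads c1=2 → after 1×micro: 27/8; S1 reads c2=2 → after 1×micro: 2; S2 reads c1=2 → after 1×micro: 2 ⇒ (c0=27/8, c1=2, c2=2)

c1 at macro-step 2 = 2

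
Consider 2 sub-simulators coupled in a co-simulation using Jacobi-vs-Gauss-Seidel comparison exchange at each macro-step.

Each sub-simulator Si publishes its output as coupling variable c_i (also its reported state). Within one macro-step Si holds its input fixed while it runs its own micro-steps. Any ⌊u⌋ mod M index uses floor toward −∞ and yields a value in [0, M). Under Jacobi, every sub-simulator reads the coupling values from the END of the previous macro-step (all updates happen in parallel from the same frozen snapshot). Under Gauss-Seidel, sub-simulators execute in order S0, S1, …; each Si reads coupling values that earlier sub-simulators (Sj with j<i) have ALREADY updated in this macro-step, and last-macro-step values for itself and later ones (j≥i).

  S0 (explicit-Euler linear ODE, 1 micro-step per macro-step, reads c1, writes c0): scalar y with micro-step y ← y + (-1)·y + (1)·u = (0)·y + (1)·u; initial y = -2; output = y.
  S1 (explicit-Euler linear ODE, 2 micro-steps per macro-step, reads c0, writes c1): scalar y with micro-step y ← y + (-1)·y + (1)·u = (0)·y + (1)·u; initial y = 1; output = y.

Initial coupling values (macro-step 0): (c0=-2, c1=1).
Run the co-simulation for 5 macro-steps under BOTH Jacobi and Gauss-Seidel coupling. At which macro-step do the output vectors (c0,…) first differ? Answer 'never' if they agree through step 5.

first divergence at macro-step: 1

[Jacobi] macro 1: S0 reads c1=1 → after 1×micro: 1; S1 reads c0=-2 → after 2×micro: -2 ⇒ (c0=1, c1=-2)
[Jacobi] macro 2: S0 reads c1=-2 → after 1×micro: -2; S1 reads c0=1 → after 2×micro: 1 ⇒ (c0=-2, c1=1)
[Jacobi] macro 3: S0 reads c1=1 → after 1×micro: 1; S1 reads c0=-2 → after 2×micro: -2 ⇒ (c0=1, c1=-2)
[Jacobi] macro 4: S0 reads c1=-2 → after 1×micro: -2; S1 reads c0=1 → after 2×micro: 1 ⇒ (c0=-2, c1=1)
[Jacobi] macro 5: S0 reads c1=1 → after 1×micro: 1; S1 reads c0=-2 → after 2×micro: -2 ⇒ (c0=1, c1=-2)
[Gauss-Seidel] macro 1: S0 reads c1=1 → after 1×micro: 1; S1 reads c0=1 → after 2×micro: 1 ⇒ (c0=1, c1=1)
[Gauss-Seidel] macro 2: S0 reads c1=1 → after 1×micro: 1; S1 reads c0=1 → after 2×micro: 1 ⇒ (c0=1, c1=1)
[Gauss-Seidel] macro 3: S0 reads c1=1 → after 1×micro: 1; S1 reads c0=1 → after 2×micro: 1 ⇒ (c0=1, c1=1)
[Gauss-Seidel] macro 4: S0 reads c1=1 → after 1×micro: 1; S1 reads c0=1 → after 2×micro: 1 ⇒ (c0=1, c1=1)
[Gauss-Seidel] macro 5: S0 reads c1=1 → after 1×micro: 1; S1 reads c0=1 → after 2×micro: 1 ⇒ (c0=1, c1=1)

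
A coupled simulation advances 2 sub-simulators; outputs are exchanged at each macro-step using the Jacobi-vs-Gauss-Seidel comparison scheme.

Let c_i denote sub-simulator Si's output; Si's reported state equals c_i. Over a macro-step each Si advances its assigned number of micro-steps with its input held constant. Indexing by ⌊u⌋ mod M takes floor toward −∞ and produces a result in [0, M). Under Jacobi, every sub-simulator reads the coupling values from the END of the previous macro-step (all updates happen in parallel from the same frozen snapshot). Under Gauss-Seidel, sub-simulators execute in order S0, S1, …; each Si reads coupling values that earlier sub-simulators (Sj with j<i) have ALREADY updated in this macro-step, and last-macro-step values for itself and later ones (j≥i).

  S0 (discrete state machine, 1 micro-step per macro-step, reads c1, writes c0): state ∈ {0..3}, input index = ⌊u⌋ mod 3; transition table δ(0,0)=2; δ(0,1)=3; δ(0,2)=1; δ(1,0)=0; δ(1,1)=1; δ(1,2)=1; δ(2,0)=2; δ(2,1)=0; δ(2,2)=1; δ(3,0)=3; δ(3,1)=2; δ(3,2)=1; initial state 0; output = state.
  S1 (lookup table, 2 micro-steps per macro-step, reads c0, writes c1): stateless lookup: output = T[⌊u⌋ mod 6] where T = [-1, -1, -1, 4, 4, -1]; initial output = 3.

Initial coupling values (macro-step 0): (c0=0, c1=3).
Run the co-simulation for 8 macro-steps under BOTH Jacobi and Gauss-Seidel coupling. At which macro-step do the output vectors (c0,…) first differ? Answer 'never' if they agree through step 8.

first divergence at macro-step: never

[Jacobi] macro 1: S0 reads c1=3 → after 1×micro: 2; S1 reads c0=0 → after 2×micro: -1 ⇒ (c0=2, c1=-1)
[Jacobi] macro 2: S0 reads c1=-1 → after 1×micro: 1; S1 reads c0=2 → after 2×micro: -1 ⇒ (c0=1, c1=-1)
[Jacobi] macro 3: S0 reads c1=-1 → after 1×micro: 1; S1 reads c0=1 → after 2×micro: -1 ⇒ (c0=1, c1=-1)
[Jacobi] macro 4: S0 reads c1=-1 → after 1×micro: 1; S1 reads c0=1 → after 2×micro: -1 ⇒ (c0=1, c1=-1)
[Jacobi] macro 5: S0 reads c1=-1 → after 1×micro: 1; S1 reads c0=1 → after 2×micro: -1 ⇒ (c0=1, c1=-1)
[Jacobi] macro 6: S0 reads c1=-1 → after 1×micro: 1; S1 reads c0=1 → after 2×micro: -1 ⇒ (c0=1, c1=-1)
[Jacobi] macro 7: S0 reads c1=-1 → after 1×micro: 1; S1 reads c0=1 → after 2×micro: -1 ⇒ (c0=1, c1=-1)
[Jacobi] macro 8: S0 reads c1=-1 → after 1×micro: 1; S1 reads c0=1 → after 2×micro: -1 ⇒ (c0=1, c1=-1)
[Gauss-Seidel] macro 1: S0 reads c1=3 → after 1×micro: 2; S1 reads c0=2 → after 2×micro: -1 ⇒ (c0=2, c1=-1)
[Gauss-Seidel] macro 2: S0 reads c1=-1 → after 1×micro: 1; S1 reads c0=1 → after 2×micro: -1 ⇒ (c0=1, c1=-1)
[Gauss-Seidel] macro 3: S0 reads c1=-1 → after 1×micro: 1; S1 reads c0=1 → after 2×micro: -1 ⇒ (c0=1, c1=-1)
[Gauss-Seidel] macro 4: S0 reads c1=-1 → after 1×micro: 1; S1 reads c0=1 → after 2×micro: -1 ⇒ (c0=1, c1=-1)
[Gauss-Seidel] macro 5: S0 reads c1=-1 → after 1×micro: 1; S1 reads c0=1 → after 2×micro: -1 ⇒ (c0=1, c1=-1)
[Gauss-Seidel] macro 6: S0 reads c1=-1 → after 1×micro: 1; S1 reads c0=1 → after 2×micro: -1 ⇒ (c0=1, c1=-1)
[Gauss-Seidel] macro 7: S0 reads c1=-1 → after 1×micro: 1; S1 reads c0=1 → after 2×micro: -1 ⇒ (c0=1, c1=-1)
[Gauss-Seidel] macro 8: S0 reads c1=-1 → after 1×micro: 1; S1 reads c0=1 → after 2×micro: -1 ⇒ (c0=1, c1=-1)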